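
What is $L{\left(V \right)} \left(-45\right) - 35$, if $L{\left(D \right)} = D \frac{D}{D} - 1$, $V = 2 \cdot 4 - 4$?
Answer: $-170$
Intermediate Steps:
$V = 4$ ($V = 8 - 4 = 4$)
$L{\left(D \right)} = -1 + D$ ($L{\left(D \right)} = D 1 - 1 = D - 1 = -1 + D$)
$L{\left(V \right)} \left(-45\right) - 35 = \left(-1 + 4\right) \left(-45\right) - 35 = 3 \left(-45\right) - 35 = -135 - 35 = -170$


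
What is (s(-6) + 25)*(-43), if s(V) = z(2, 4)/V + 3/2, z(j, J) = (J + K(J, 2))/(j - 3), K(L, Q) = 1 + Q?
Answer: -3569/3 ≈ -1189.7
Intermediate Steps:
z(j, J) = (3 + J)/(-3 + j) (z(j, J) = (J + (1 + 2))/(j - 3) = (J + 3)/(-3 + j) = (3 + J)/(-3 + j))
s(V) = 3/2 - 7/V (s(V) = ((3 + 4)/(-3 + 2))/V + 3/2 = (7/(-1))/V + 3*(1/2) = (-1*7)/V + 3/2 = -7/V + 3/2 = 3/2 - 7/V)
(s(-6) + 25)*(-43) = ((3/2 - 7/(-6)) + 25)*(-43) = ((3/2 - 7*(-1/6)) + 25)*(-43) = ((3/2 + 7/6) + 25)*(-43) = (8/3 + 25)*(-43) = (83/3)*(-43) = -3569/3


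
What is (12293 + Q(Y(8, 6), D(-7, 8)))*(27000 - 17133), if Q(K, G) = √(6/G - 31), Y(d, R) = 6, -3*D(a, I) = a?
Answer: 121295031 + 9867*I*√1393/7 ≈ 1.2129e+8 + 52609.0*I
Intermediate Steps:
D(a, I) = -a/3
Q(K, G) = √(-31 + 6/G)
(12293 + Q(Y(8, 6), D(-7, 8)))*(27000 - 17133) = (12293 + √(-31 + 6/((-⅓*(-7)))))*(27000 - 17133) = (12293 + √(-31 + 6/(7/3)))*9867 = (12293 + √(-31 + 6*(3/7)))*9867 = (12293 + √(-31 + 18/7))*9867 = (12293 + √(-199/7))*9867 = (12293 + I*√1393/7)*9867 = 121295031 + 9867*I*√1393/7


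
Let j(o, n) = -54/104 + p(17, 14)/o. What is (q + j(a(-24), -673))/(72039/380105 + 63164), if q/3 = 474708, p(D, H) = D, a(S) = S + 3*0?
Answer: 15353695469275/680983233528 ≈ 22.546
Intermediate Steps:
a(S) = S (a(S) = S + 0 = S)
q = 1424124 (q = 3*474708 = 1424124)
j(o, n) = -27/52 + 17/o (j(o, n) = -54/104 + 17/o = -54*1/104 + 17/o = -27/52 + 17/o)
(q + j(a(-24), -673))/(72039/380105 + 63164) = (1424124 + (-27/52 + 17/(-24)))/(72039/380105 + 63164) = (1424124 + (-27/52 + 17*(-1/24)))/(72039*(1/380105) + 63164) = (1424124 + (-27/52 - 17/24))/(6549/34555 + 63164) = (1424124 - 383/312)/(2182638569/34555) = (444326305/312)*(34555/2182638569) = 15353695469275/680983233528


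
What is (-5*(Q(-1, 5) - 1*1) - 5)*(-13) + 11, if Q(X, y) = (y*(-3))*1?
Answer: -964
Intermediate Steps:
Q(X, y) = -3*y (Q(X, y) = -3*y*1 = -3*y)
(-5*(Q(-1, 5) - 1*1) - 5)*(-13) + 11 = (-5*(-3*5 - 1*1) - 5)*(-13) + 11 = (-5*(-15 - 1) - 5)*(-13) + 11 = (-5*(-16) - 5)*(-13) + 11 = (80 - 5)*(-13) + 11 = 75*(-13) + 11 = -975 + 11 = -964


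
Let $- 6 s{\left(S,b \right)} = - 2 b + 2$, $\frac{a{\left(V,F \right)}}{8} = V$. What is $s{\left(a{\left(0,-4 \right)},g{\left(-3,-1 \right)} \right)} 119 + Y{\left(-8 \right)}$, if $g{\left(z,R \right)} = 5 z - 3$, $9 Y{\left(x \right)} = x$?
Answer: $- \frac{6791}{9} \approx -754.56$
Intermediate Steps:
$Y{\left(x \right)} = \frac{x}{9}$
$a{\left(V,F \right)} = 8 V$
$g{\left(z,R \right)} = -3 + 5 z$
$s{\left(S,b \right)} = - \frac{1}{3} + \frac{b}{3}$ ($s{\left(S,b \right)} = - \frac{- 2 b + 2}{6} = - \frac{2 - 2 b}{6} = - \frac{1}{3} + \frac{b}{3}$)
$s{\left(a{\left(0,-4 \right)},g{\left(-3,-1 \right)} \right)} 119 + Y{\left(-8 \right)} = \left(- \frac{1}{3} + \frac{-3 + 5 \left(-3\right)}{3}\right) 119 + \frac{1}{9} \left(-8\right) = \left(- \frac{1}{3} + \frac{-3 - 15}{3}\right) 119 - \frac{8}{9} = \left(- \frac{1}{3} + \frac{1}{3} \left(-18\right)\right) 119 - \frac{8}{9} = \left(- \frac{1}{3} - 6\right) 119 - \frac{8}{9} = \left(- \frac{19}{3}\right) 119 - \frac{8}{9} = - \frac{2261}{3} - \frac{8}{9} = - \frac{6791}{9}$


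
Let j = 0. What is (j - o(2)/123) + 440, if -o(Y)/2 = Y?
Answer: 54124/123 ≈ 440.03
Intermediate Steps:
o(Y) = -2*Y
(j - o(2)/123) + 440 = (0 - (-2*2)/123) + 440 = (0 - (-4)/123) + 440 = (0 - 1*(-4/123)) + 440 = (0 + 4/123) + 440 = 4/123 + 440 = 54124/123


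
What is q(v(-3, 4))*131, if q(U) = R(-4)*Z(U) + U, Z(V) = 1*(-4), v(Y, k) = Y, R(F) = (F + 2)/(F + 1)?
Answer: -2227/3 ≈ -742.33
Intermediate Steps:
R(F) = (2 + F)/(1 + F)
Z(V) = -4
q(U) = -8/3 + U (q(U) = ((2 - 4)/(1 - 4))*(-4) + U = (-2/(-3))*(-4) + U = -1/3*(-2)*(-4) + U = (2/3)*(-4) + U = -8/3 + U)
q(v(-3, 4))*131 = (-8/3 - 3)*131 = -17/3*131 = -2227/3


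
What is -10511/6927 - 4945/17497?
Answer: -218164982/121201719 ≈ -1.8000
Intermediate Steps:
-10511/6927 - 4945/17497 = -218164982/121201719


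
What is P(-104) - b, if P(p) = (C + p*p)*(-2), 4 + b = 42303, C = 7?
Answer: -63945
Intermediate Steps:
b = 42299 (b = -4 + 42303 = 42299)
P(p) = -14 - 2*p² (P(p) = (7 + p*p)*(-2) = (7 + p²)*(-2) = -14 - 2*p²)
P(-104) - b = (-14 - 2*(-104)²) - 1*42299 = (-14 - 2*10816) - 42299 = (-14 - 21632) - 42299 = -21646 - 42299 = -63945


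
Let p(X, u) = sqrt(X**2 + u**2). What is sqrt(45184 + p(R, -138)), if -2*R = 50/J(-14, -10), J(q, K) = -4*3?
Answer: sqrt(1626624 + 3*sqrt(2742961))/6 ≈ 212.89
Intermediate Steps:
J(q, K) = -12
R = 25/12 (R = -25/(-12) = -25*(-1)/12 = -1/2*(-25/6) = 25/12 ≈ 2.0833)
sqrt(45184 + p(R, -138)) = sqrt(45184 + sqrt((25/12)**2 + (-138)**2)) = sqrt(45184 + sqrt(625/144 + 19044)) = sqrt(45184 + sqrt(2742961/144)) = sqrt(45184 + sqrt(2742961)/12)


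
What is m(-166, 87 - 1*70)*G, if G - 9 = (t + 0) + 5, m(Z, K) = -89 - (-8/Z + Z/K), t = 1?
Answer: -1678035/1411 ≈ -1189.3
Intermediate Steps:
m(Z, K) = -89 + 8/Z - Z/K (m(Z, K) = -89 + (8/Z - Z/K) = -89 + 8/Z - Z/K)
G = 15 (G = 9 + ((1 + 0) + 5) = 9 + (1 + 5) = 9 + 6 = 15)
m(-166, 87 - 1*70)*G = (-89 + 8/(-166) - 1*(-166)/(87 - 1*70))*15 = (-89 + 8*(-1/166) - 1*(-166)/(87 - 70))*15 = (-89 - 4/83 - 1*(-166)/17)*15 = (-89 - 4/83 - 1*(-166)*1/17)*15 = (-89 - 4/83 + 166/17)*15 = -111869/1411*15 = -1678035/1411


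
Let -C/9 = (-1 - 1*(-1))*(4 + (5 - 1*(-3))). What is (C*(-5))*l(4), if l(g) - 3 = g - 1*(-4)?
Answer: 0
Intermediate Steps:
l(g) = 7 + g (l(g) = 3 + (g - 1*(-4)) = 3 + (g + 4) = 3 + (4 + g) = 7 + g)
C = 0 (C = -9*(-1 - 1*(-1))*(4 + (5 - 1*(-3))) = -9*(-1 + 1)*(4 + (5 + 3)) = -0*(4 + 8) = -0*12 = -9*0 = 0)
(C*(-5))*l(4) = (0*(-5))*(7 + 4) = 0*11 = 0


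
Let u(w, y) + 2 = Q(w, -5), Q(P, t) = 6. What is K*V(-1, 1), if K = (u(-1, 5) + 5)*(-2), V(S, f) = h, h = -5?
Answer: 90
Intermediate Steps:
u(w, y) = 4 (u(w, y) = -2 + 6 = 4)
V(S, f) = -5
K = -18 (K = (4 + 5)*(-2) = 9*(-2) = -18)
K*V(-1, 1) = -18*(-5) = 90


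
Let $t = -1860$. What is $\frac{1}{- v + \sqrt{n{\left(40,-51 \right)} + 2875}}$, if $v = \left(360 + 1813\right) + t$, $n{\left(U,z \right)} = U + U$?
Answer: $- \frac{313}{95014} - \frac{\sqrt{2955}}{95014} \approx -0.0038664$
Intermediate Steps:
$n{\left(U,z \right)} = 2 U$
$v = 313$ ($v = \left(360 + 1813\right) - 1860 = 2173 - 1860 = 313$)
$\frac{1}{- v + \sqrt{n{\left(40,-51 \right)} + 2875}} = \frac{1}{\left(-1\right) 313 + \sqrt{2 \cdot 40 + 2875}} = \frac{1}{-313 + \sqrt{80 + 2875}} = \frac{1}{-313 + \sqrt{2955}}$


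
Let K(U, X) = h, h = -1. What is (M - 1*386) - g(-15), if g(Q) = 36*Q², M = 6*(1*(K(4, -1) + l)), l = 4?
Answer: -8468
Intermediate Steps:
K(U, X) = -1
M = 18 (M = 6*(1*(-1 + 4)) = 6*(1*3) = 6*3 = 18)
(M - 1*386) - g(-15) = (18 - 1*386) - 36*(-15)² = (18 - 386) - 36*225 = -368 - 1*8100 = -368 - 8100 = -8468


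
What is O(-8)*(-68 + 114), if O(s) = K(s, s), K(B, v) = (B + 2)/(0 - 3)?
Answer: 92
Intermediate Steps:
K(B, v) = -⅔ - B/3 (K(B, v) = (2 + B)/(-3) = (2 + B)*(-⅓) = -⅔ - B/3)
O(s) = -⅔ - s/3
O(-8)*(-68 + 114) = (-⅔ - ⅓*(-8))*(-68 + 114) = (-⅔ + 8/3)*46 = 2*46 = 92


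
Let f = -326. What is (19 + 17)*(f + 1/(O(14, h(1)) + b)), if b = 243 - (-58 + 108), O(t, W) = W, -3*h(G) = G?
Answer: -3391650/289 ≈ -11736.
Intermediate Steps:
h(G) = -G/3
b = 193 (b = 243 - 1*50 = 243 - 50 = 193)
(19 + 17)*(f + 1/(O(14, h(1)) + b)) = (19 + 17)*(-326 + 1/(-⅓*1 + 193)) = 36*(-326 + 1/(-⅓ + 193)) = 36*(-326 + 1/(578/3)) = 36*(-326 + 3/578) = 36*(-188425/578) = -3391650/289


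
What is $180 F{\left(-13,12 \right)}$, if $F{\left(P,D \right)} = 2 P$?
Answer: $-4680$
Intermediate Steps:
$180 F{\left(-13,12 \right)} = 180 \cdot 2 \left(-13\right) = 180 \left(-26\right) = -4680$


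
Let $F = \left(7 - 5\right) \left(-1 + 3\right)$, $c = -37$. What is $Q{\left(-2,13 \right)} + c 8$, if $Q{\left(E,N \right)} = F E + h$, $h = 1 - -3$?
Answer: $-300$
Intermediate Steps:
$h = 4$ ($h = 1 + 3 = 4$)
$F = 4$ ($F = 2 \cdot 2 = 4$)
$Q{\left(E,N \right)} = 4 + 4 E$ ($Q{\left(E,N \right)} = 4 E + 4 = 4 + 4 E$)
$Q{\left(-2,13 \right)} + c 8 = \left(4 + 4 \left(-2\right)\right) - 296 = \left(4 - 8\right) - 296 = -4 - 296 = -300$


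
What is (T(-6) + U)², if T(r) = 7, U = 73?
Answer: 6400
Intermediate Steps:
(T(-6) + U)² = (7 + 73)² = 80² = 6400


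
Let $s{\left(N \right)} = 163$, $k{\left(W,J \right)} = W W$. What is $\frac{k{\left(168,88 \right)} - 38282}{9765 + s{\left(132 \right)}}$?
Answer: $- \frac{5029}{4964} \approx -1.0131$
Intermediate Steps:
$k{\left(W,J \right)} = W^{2}$
$\frac{k{\left(168,88 \right)} - 38282}{9765 + s{\left(132 \right)}} = \frac{168^{2} - 38282}{9765 + 163} = \frac{28224 - 38282}{9928} = \left(-10058\right) \frac{1}{9928} = - \frac{5029}{4964}$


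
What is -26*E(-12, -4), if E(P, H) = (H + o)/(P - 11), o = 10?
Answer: 156/23 ≈ 6.7826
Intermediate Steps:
E(P, H) = (10 + H)/(-11 + P) (E(P, H) = (H + 10)/(P - 11) = (10 + H)/(-11 + P))
-26*E(-12, -4) = -26*(10 - 4)/(-11 - 12) = -26*6/(-23) = -(-26)*6/23 = -26*(-6/23) = 156/23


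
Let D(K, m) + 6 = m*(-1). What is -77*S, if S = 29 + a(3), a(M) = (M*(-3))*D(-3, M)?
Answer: -8470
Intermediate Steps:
D(K, m) = -6 - m (D(K, m) = -6 + m*(-1) = -6 - m)
a(M) = -3*M*(-6 - M) (a(M) = (M*(-3))*(-6 - M) = (-3*M)*(-6 - M) = -3*M*(-6 - M))
S = 110 (S = 29 + 3*3*(6 + 3) = 29 + 3*3*9 = 29 + 81 = 110)
-77*S = -77*110 = -8470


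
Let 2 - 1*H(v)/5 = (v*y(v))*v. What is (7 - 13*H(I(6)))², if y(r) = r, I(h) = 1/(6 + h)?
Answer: 45147325441/2985984 ≈ 15120.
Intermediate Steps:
H(v) = 10 - 5*v³ (H(v) = 10 - 5*v*v*v = 10 - 5*v²*v = 10 - 5*v³)
(7 - 13*H(I(6)))² = (7 - 13*(10 - 5/(6 + 6)³))² = (7 - 13*(10 - 5*(1/12)³))² = (7 - 13*(10 - 5*1/1728))² = (7 - 13*(10 - 5/1728))² = (7 - 13*17275/1728)² = (7 - 224575/1728)² = (-212479/1728)² = 45147325441/2985984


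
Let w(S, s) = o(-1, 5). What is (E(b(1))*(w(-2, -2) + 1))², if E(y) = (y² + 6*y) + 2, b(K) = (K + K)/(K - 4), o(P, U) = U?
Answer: 784/9 ≈ 87.111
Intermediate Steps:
b(K) = 2*K/(-4 + K) (b(K) = (2*K)/(-4 + K) = 2*K/(-4 + K))
w(S, s) = 5
E(y) = 2 + y² + 6*y
(E(b(1))*(w(-2, -2) + 1))² = ((2 + (2*1/(-4 + 1))² + 6*(2*1/(-4 + 1)))*(5 + 1))² = ((2 + (2*1/(-3))² + 6*(2*1/(-3)))*6)² = ((2 + (2*1*(-⅓))² + 6*(2*1*(-⅓)))*6)² = ((2 + (-⅔)² + 6*(-⅔))*6)² = ((2 + 4/9 - 4)*6)² = (-14/9*6)² = (-28/3)² = 784/9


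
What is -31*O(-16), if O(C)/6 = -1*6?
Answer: 1116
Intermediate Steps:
O(C) = -36 (O(C) = 6*(-1*6) = 6*(-6) = -36)
-31*O(-16) = -31*(-36) = 1116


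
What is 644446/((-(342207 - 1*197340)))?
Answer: -644446/144867 ≈ -4.4485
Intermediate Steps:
644446/((-(342207 - 1*197340))) = 644446/((-(342207 - 197340))) = 644446/((-1*144867)) = 644446/(-144867) = 644446*(-1/144867) = -644446/144867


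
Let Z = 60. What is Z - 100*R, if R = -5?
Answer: 560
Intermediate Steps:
Z - 100*R = 60 - 100*(-5) = 60 + 500 = 560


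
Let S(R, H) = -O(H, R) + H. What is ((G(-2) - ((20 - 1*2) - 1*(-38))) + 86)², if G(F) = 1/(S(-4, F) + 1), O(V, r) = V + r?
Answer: 22801/25 ≈ 912.04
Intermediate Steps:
S(R, H) = -R (S(R, H) = -(H + R) + H = (-H - R) + H = -R)
G(F) = ⅕ (G(F) = 1/(-1*(-4) + 1) = 1/(4 + 1) = 1/5 = ⅕)
((G(-2) - ((20 - 1*2) - 1*(-38))) + 86)² = ((⅕ - ((20 - 1*2) - 1*(-38))) + 86)² = ((⅕ - ((20 - 2) + 38)) + 86)² = ((⅕ - (18 + 38)) + 86)² = ((⅕ - 1*56) + 86)² = ((⅕ - 56) + 86)² = (-279/5 + 86)² = (151/5)² = 22801/25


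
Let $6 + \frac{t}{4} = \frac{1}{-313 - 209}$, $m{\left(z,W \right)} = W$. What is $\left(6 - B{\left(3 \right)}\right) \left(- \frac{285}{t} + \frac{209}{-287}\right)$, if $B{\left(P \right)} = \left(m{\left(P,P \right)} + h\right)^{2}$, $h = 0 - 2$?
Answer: $\frac{100194505}{1798342} \approx 55.715$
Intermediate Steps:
$h = -2$
$B{\left(P \right)} = \left(-2 + P\right)^{2}$ ($B{\left(P \right)} = \left(P - 2\right)^{2} = \left(-2 + P\right)^{2}$)
$t = - \frac{6266}{261}$ ($t = -24 + \frac{4}{-313 - 209} = -24 + \frac{4}{-522} = -24 + 4 \left(- \frac{1}{522}\right) = -24 - \frac{2}{261} = - \frac{6266}{261} \approx -24.008$)
$\left(6 - B{\left(3 \right)}\right) \left(- \frac{285}{t} + \frac{209}{-287}\right) = \left(6 - \left(-2 + 3\right)^{2}\right) \left(- \frac{285}{- \frac{6266}{261}} + \frac{209}{-287}\right) = \left(6 - 1^{2}\right) \left(\left(-285\right) \left(- \frac{261}{6266}\right) + 209 \left(- \frac{1}{287}\right)\right) = \left(6 - 1\right) \left(\frac{74385}{6266} - \frac{209}{287}\right) = \left(6 - 1\right) \frac{20038901}{1798342} = 5 \cdot \frac{20038901}{1798342} = \frac{100194505}{1798342}$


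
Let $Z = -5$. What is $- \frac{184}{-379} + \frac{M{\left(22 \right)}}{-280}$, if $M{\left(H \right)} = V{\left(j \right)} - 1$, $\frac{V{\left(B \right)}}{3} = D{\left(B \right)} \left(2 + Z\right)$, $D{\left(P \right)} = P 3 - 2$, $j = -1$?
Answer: $\frac{8711}{26530} \approx 0.32835$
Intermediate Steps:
$D{\left(P \right)} = -2 + 3 P$ ($D{\left(P \right)} = 3 P - 2 = -2 + 3 P$)
$V{\left(B \right)} = 18 - 27 B$ ($V{\left(B \right)} = 3 \left(-2 + 3 B\right) \left(2 - 5\right) = 3 \left(-2 + 3 B\right) \left(-3\right) = 3 \left(6 - 9 B\right) = 18 - 27 B$)
$M{\left(H \right)} = 44$ ($M{\left(H \right)} = \left(18 - -27\right) - 1 = \left(18 + 27\right) - 1 = 45 - 1 = 44$)
$- \frac{184}{-379} + \frac{M{\left(22 \right)}}{-280} = - \frac{184}{-379} + \frac{44}{-280} = \left(-184\right) \left(- \frac{1}{379}\right) + 44 \left(- \frac{1}{280}\right) = \frac{184}{379} - \frac{11}{70} = \frac{8711}{26530}$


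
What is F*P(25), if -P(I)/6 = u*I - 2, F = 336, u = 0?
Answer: 4032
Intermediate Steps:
P(I) = 12 (P(I) = -6*(0*I - 2) = -6*(0 - 2) = -6*(-2) = 12)
F*P(25) = 336*12 = 4032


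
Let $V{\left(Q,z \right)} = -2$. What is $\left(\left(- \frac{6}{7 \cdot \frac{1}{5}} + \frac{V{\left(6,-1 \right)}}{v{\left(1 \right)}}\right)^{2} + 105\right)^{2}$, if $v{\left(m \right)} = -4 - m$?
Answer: $\frac{21644588641}{1500625} \approx 14424.0$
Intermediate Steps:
$\left(\left(- \frac{6}{7 \cdot \frac{1}{5}} + \frac{V{\left(6,-1 \right)}}{v{\left(1 \right)}}\right)^{2} + 105\right)^{2} = \left(\left(- \frac{6}{7 \cdot \frac{1}{5}} - \frac{2}{-4 - 1}\right)^{2} + 105\right)^{2} = \left(\left(- \frac{6}{\frac{7}{5}} - \frac{2}{-5}\right)^{2} + 105\right)^{2} = \left(\left(\left(-6\right) \frac{5}{7} - - \frac{2}{5}\right)^{2} + 105\right)^{2} = \left(\left(- \frac{30}{7} + \frac{2}{5}\right)^{2} + 105\right)^{2} = \left(\left(- \frac{136}{35}\right)^{2} + 105\right)^{2} = \left(\frac{18496}{1225} + 105\right)^{2} = \left(\frac{147121}{1225}\right)^{2} = \frac{21644588641}{1500625}$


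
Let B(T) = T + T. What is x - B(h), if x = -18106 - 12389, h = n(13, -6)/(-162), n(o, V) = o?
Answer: -2470082/81 ≈ -30495.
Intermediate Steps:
h = -13/162 (h = 13/(-162) = 13*(-1/162) = -13/162 ≈ -0.080247)
B(T) = 2*T
x = -30495
x - B(h) = -30495 - 2*(-13)/162 = -30495 - 1*(-13/81) = -30495 + 13/81 = -2470082/81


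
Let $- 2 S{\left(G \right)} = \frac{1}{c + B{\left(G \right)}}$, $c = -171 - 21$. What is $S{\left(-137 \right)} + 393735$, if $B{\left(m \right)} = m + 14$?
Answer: $\frac{248053051}{630} \approx 3.9374 \cdot 10^{5}$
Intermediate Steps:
$B{\left(m \right)} = 14 + m$
$c = -192$
$S{\left(G \right)} = - \frac{1}{2 \left(-178 + G\right)}$ ($S{\left(G \right)} = - \frac{1}{2 \left(-192 + \left(14 + G\right)\right)} = - \frac{1}{2 \left(-178 + G\right)}$)
$S{\left(-137 \right)} + 393735 = - \frac{1}{-356 + 2 \left(-137\right)} + 393735 = - \frac{1}{-356 - 274} + 393735 = - \frac{1}{-630} + 393735 = \left(-1\right) \left(- \frac{1}{630}\right) + 393735 = \frac{1}{630} + 393735 = \frac{248053051}{630}$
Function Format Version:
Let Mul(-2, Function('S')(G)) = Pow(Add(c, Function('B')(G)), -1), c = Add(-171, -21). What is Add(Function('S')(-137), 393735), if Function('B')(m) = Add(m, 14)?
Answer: Rational(248053051, 630) ≈ 3.9374e+5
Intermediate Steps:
Function('B')(m) = Add(14, m)
c = -192
Function('S')(G) = Mul(Rational(-1, 2), Pow(Add(-178, G), -1)) (Function('S')(G) = Mul(Rational(-1, 2), Pow(Add(-192, Add(14, G)), -1)) = Mul(Rational(-1, 2), Pow(Add(-178, G), -1)))
Add(Function('S')(-137), 393735) = Add(Mul(-1, Pow(Add(-356, Mul(2, -137)), -1)), 393735) = Add(Mul(-1, Pow(Add(-356, -274), -1)), 393735) = Add(Mul(-1, Pow(-630, -1)), 393735) = Add(Mul(-1, Rational(-1, 630)), 393735) = Add(Rational(1, 630), 393735) = Rational(248053051, 630)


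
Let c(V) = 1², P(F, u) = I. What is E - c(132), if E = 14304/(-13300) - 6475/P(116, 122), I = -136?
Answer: 20590839/452200 ≈ 45.535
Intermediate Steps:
P(F, u) = -136
E = 21043039/452200 (E = 14304/(-13300) - 6475/(-136) = 14304*(-1/13300) - 6475*(-1/136) = -3576/3325 + 6475/136 = 21043039/452200 ≈ 46.535)
c(V) = 1
E - c(132) = 21043039/452200 - 1*1 = 21043039/452200 - 1 = 20590839/452200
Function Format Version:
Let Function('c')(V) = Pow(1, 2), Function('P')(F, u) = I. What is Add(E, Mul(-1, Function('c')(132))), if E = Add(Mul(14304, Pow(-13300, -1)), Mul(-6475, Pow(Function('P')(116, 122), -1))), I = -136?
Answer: Rational(20590839, 452200) ≈ 45.535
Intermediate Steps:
Function('P')(F, u) = -136
E = Rational(21043039, 452200) (E = Add(Mul(14304, Pow(-13300, -1)), Mul(-6475, Pow(-136, -1))) = Add(Mul(14304, Rational(-1, 13300)), Mul(-6475, Rational(-1, 136))) = Add(Rational(-3576, 3325), Rational(6475, 136)) = Rational(21043039, 452200) ≈ 46.535)
Function('c')(V) = 1
Add(E, Mul(-1, Function('c')(132))) = Add(Rational(21043039, 452200), Mul(-1, 1)) = Add(Rational(21043039, 452200), -1) = Rational(20590839, 452200)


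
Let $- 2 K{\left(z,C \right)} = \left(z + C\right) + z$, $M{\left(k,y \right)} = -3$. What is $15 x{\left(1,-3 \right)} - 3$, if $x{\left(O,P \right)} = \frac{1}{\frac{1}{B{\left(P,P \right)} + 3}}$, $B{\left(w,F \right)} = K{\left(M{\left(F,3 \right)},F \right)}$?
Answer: $\frac{219}{2} \approx 109.5$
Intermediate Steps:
$K{\left(z,C \right)} = - z - \frac{C}{2}$ ($K{\left(z,C \right)} = - \frac{\left(z + C\right) + z}{2} = - \frac{\left(C + z\right) + z}{2} = - \frac{C + 2 z}{2} = - z - \frac{C}{2}$)
$B{\left(w,F \right)} = 3 - \frac{F}{2}$ ($B{\left(w,F \right)} = \left(-1\right) \left(-3\right) - \frac{F}{2} = 3 - \frac{F}{2}$)
$x{\left(O,P \right)} = 6 - \frac{P}{2}$ ($x{\left(O,P \right)} = \frac{1}{\frac{1}{\left(3 - \frac{P}{2}\right) + 3}} = \frac{1}{\frac{1}{6 - \frac{P}{2}}} = 6 - \frac{P}{2}$)
$15 x{\left(1,-3 \right)} - 3 = 15 \left(6 - - \frac{3}{2}\right) - 3 = 15 \left(6 + \frac{3}{2}\right) - 3 = 15 \cdot \frac{15}{2} - 3 = \frac{225}{2} - 3 = \frac{219}{2}$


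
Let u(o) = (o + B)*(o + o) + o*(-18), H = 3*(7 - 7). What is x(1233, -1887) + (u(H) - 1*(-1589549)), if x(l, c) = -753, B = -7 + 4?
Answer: 1588796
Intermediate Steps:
B = -3
H = 0 (H = 3*0 = 0)
u(o) = -18*o + 2*o*(-3 + o) (u(o) = (o - 3)*(o + o) + o*(-18) = (-3 + o)*(2*o) - 18*o = 2*o*(-3 + o) - 18*o = -18*o + 2*o*(-3 + o))
x(1233, -1887) + (u(H) - 1*(-1589549)) = -753 + (2*0*(-12 + 0) - 1*(-1589549)) = -753 + (2*0*(-12) + 1589549) = -753 + (0 + 1589549) = -753 + 1589549 = 1588796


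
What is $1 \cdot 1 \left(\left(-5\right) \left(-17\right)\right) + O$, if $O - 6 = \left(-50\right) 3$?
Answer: $-59$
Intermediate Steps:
$O = -144$ ($O = 6 - 150 = -144$)
$1 \cdot 1 \left(\left(-5\right) \left(-17\right)\right) + O = 1 \cdot 1 \left(\left(-5\right) \left(-17\right)\right) - 144 = 1 \cdot 85 - 144 = 85 - 144 = -59$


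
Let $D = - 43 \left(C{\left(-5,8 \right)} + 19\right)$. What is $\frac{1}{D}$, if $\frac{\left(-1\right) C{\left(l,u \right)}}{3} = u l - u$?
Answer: $- \frac{1}{7009} \approx -0.00014267$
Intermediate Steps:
$C{\left(l,u \right)} = 3 u - 3 l u$ ($C{\left(l,u \right)} = - 3 \left(u l - u\right) = - 3 \left(l u - u\right) = - 3 \left(- u + l u\right) = 3 u - 3 l u$)
$D = -7009$ ($D = - 43 \left(3 \cdot 8 \left(1 - -5\right) + 19\right) = - 43 \left(3 \cdot 8 \left(1 + 5\right) + 19\right) = - 43 \left(3 \cdot 8 \cdot 6 + 19\right) = - 43 \left(144 + 19\right) = \left(-43\right) 163 = -7009$)
$\frac{1}{D} = \frac{1}{-7009} = - \frac{1}{7009}$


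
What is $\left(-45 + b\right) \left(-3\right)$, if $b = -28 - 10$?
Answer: $249$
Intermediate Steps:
$b = -38$
$\left(-45 + b\right) \left(-3\right) = \left(-45 - 38\right) \left(-3\right) = \left(-83\right) \left(-3\right) = 249$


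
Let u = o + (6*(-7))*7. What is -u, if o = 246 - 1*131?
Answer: 179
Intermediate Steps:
o = 115 (o = 246 - 131 = 115)
u = -179 (u = 115 + (6*(-7))*7 = 115 - 42*7 = 115 - 294 = -179)
-u = -1*(-179) = 179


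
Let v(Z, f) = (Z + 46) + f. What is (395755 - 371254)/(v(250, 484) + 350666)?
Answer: 24501/351446 ≈ 0.069715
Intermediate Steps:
v(Z, f) = 46 + Z + f (v(Z, f) = (46 + Z) + f = 46 + Z + f)
(395755 - 371254)/(v(250, 484) + 350666) = (395755 - 371254)/((46 + 250 + 484) + 350666) = 24501/(780 + 350666) = 24501/351446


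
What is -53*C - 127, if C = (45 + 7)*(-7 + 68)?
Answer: -168243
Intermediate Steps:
C = 3172 (C = 52*61 = 3172)
-53*C - 127 = -53*3172 - 127 = -168116 - 127 = -168243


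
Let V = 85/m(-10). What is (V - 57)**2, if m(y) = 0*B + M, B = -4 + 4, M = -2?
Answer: 39601/4 ≈ 9900.3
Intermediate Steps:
B = 0
m(y) = -2 (m(y) = 0*0 - 2 = 0 - 2 = -2)
V = -85/2 (V = 85/(-2) = 85*(-1/2) = -85/2 ≈ -42.500)
(V - 57)**2 = (-85/2 - 57)**2 = (-199/2)**2 = 39601/4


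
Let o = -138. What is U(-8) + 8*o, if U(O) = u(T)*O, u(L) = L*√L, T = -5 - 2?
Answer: -1104 + 56*I*√7 ≈ -1104.0 + 148.16*I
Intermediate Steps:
T = -7
u(L) = L^(3/2)
U(O) = -7*I*O*√7 (U(O) = (-7)^(3/2)*O = (-7*I*√7)*O = -7*I*O*√7)
U(-8) + 8*o = -7*I*(-8)*√7 + 8*(-138) = 56*I*√7 - 1104 = -1104 + 56*I*√7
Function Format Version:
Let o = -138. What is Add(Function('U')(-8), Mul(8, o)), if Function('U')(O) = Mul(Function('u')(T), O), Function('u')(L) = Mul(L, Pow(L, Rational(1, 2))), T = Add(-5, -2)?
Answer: Add(-1104, Mul(56, I, Pow(7, Rational(1, 2)))) ≈ Add(-1104.0, Mul(148.16, I))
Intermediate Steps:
T = -7
Function('u')(L) = Pow(L, Rational(3, 2))
Function('U')(O) = Mul(-7, I, O, Pow(7, Rational(1, 2))) (Function('U')(O) = Mul(Pow(-7, Rational(3, 2)), O) = Mul(Mul(-7, I, Pow(7, Rational(1, 2))), O) = Mul(-7, I, O, Pow(7, Rational(1, 2))))
Add(Function('U')(-8), Mul(8, o)) = Add(Mul(-7, I, -8, Pow(7, Rational(1, 2))), Mul(8, -138)) = Add(Mul(56, I, Pow(7, Rational(1, 2))), -1104) = Add(-1104, Mul(56, I, Pow(7, Rational(1, 2))))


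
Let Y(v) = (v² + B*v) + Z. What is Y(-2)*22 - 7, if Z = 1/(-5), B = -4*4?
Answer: 3903/5 ≈ 780.60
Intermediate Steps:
B = -16
Z = -⅕ ≈ -0.20000
Y(v) = -⅕ + v² - 16*v (Y(v) = (v² - 16*v) - ⅕ = -⅕ + v² - 16*v)
Y(-2)*22 - 7 = (-⅕ + (-2)² - 16*(-2))*22 - 7 = (-⅕ + 4 + 32)*22 - 7 = (179/5)*22 - 7 = 3938/5 - 7 = 3903/5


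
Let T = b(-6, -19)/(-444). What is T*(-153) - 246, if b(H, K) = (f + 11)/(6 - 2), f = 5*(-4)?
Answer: -146091/592 ≈ -246.78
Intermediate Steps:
f = -20
b(H, K) = -9/4 (b(H, K) = (-20 + 11)/(6 - 2) = -9/4)
T = 3/592 (T = -9/4/(-444) = -9/4*(-1/444) = 3/592 ≈ 0.0050676)
T*(-153) - 246 = (3/592)*(-153) - 246 = -459/592 - 246 = -146091/592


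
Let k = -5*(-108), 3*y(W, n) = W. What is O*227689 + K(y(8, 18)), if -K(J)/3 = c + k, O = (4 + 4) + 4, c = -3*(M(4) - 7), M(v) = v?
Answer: 2730621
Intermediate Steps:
y(W, n) = W/3
c = 9 (c = -3*(4 - 7) = -3*(-3) = 9)
O = 12 (O = 8 + 4 = 12)
k = 540
K(J) = -1647 (K(J) = -3*(9 + 540) = -3*549 = -1647)
O*227689 + K(y(8, 18)) = 12*227689 - 1647 = 2732268 - 1647 = 2730621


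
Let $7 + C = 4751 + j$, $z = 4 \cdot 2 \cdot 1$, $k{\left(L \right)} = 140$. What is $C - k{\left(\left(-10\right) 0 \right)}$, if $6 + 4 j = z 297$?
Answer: $\frac{10393}{2} \approx 5196.5$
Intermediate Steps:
$z = 8$ ($z = 8 \cdot 1 = 8$)
$j = \frac{1185}{2}$ ($j = - \frac{3}{2} + \frac{8 \cdot 297}{4} = - \frac{3}{2} + \frac{1}{4} \cdot 2376 = - \frac{3}{2} + 594 = \frac{1185}{2} \approx 592.5$)
$C = \frac{10673}{2}$ ($C = -7 + \left(4751 + \frac{1185}{2}\right) = -7 + \frac{10687}{2} = \frac{10673}{2} \approx 5336.5$)
$C - k{\left(\left(-10\right) 0 \right)} = \frac{10673}{2} - 140 = \frac{10393}{2}$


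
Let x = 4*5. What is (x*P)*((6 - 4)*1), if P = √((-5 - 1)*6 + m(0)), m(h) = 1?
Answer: 40*I*√35 ≈ 236.64*I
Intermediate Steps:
P = I*√35 (P = √((-5 - 1)*6 + 1) = √(-6*6 + 1) = √(-36 + 1) = √(-35) = I*√35 ≈ 5.9161*I)
x = 20
(x*P)*((6 - 4)*1) = (20*(I*√35))*((6 - 4)*1) = (20*I*√35)*(2*1) = (20*I*√35)*2 = 40*I*√35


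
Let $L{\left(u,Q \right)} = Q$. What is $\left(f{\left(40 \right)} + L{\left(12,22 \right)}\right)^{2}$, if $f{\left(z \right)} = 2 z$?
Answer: $10404$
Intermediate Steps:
$\left(f{\left(40 \right)} + L{\left(12,22 \right)}\right)^{2} = \left(2 \cdot 40 + 22\right)^{2} = \left(80 + 22\right)^{2} = 102^{2} = 10404$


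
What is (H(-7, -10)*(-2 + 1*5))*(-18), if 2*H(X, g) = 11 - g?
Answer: -567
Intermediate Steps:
H(X, g) = 11/2 - g/2 (H(X, g) = (11 - g)/2 = 11/2 - g/2)
(H(-7, -10)*(-2 + 1*5))*(-18) = ((11/2 - 1/2*(-10))*(-2 + 1*5))*(-18) = ((11/2 + 5)*(-2 + 5))*(-18) = ((21/2)*3)*(-18) = (63/2)*(-18) = -567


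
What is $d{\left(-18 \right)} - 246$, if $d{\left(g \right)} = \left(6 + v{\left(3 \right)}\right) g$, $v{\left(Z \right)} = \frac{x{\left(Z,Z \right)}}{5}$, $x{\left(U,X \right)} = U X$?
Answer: $- \frac{1932}{5} \approx -386.4$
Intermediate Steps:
$v{\left(Z \right)} = \frac{Z^{2}}{5}$ ($v{\left(Z \right)} = \frac{Z Z}{5} = Z^{2} \cdot \frac{1}{5} = \frac{Z^{2}}{5}$)
$d{\left(g \right)} = \frac{39 g}{5}$ ($d{\left(g \right)} = \left(6 + \frac{3^{2}}{5}\right) g = \left(6 + \frac{1}{5} \cdot 9\right) g = \left(6 + \frac{9}{5}\right) g = \frac{39 g}{5}$)
$d{\left(-18 \right)} - 246 = \frac{39}{5} \left(-18\right) - 246 = - \frac{702}{5} - 246 = - \frac{1932}{5}$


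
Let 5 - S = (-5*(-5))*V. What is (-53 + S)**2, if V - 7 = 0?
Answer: 49729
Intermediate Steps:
V = 7 (V = 7 + 0 = 7)
S = -170 (S = 5 - (-5*(-5))*7 = 5 - 25*7 = 5 - 1*175 = 5 - 175 = -170)
(-53 + S)**2 = (-53 - 170)**2 = (-223)**2 = 49729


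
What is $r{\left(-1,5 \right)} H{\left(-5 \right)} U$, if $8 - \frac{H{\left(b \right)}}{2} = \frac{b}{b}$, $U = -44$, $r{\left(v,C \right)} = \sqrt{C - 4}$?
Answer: $-616$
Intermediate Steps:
$r{\left(v,C \right)} = \sqrt{-4 + C}$
$H{\left(b \right)} = 14$ ($H{\left(b \right)} = 16 - 2 \frac{b}{b} = 16 - 2 = 14$)
$r{\left(-1,5 \right)} H{\left(-5 \right)} U = \sqrt{-4 + 5} \cdot 14 \left(-44\right) = \sqrt{1} \cdot 14 \left(-44\right) = 1 \cdot 14 \left(-44\right) = 14 \left(-44\right) = -616$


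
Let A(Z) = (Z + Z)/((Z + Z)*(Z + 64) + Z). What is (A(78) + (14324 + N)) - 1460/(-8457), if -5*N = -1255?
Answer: 11709917963/803415 ≈ 14575.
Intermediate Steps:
N = 251 (N = -⅕*(-1255) = 251)
A(Z) = 2*Z/(Z + 2*Z*(64 + Z)) (A(Z) = (2*Z)/((2*Z)*(64 + Z) + Z) = (2*Z)/(2*Z*(64 + Z) + Z) = (2*Z)/(Z + 2*Z*(64 + Z)) = 2*Z/(Z + 2*Z*(64 + Z)))
(A(78) + (14324 + N)) - 1460/(-8457) = (2/(129 + 2*78) + (14324 + 251)) - 1460/(-8457) = (2/(129 + 156) + 14575) - 1460*(-1/8457) = (2/285 + 14575) + 1460/8457 = 4153877/285 + 1460/8457 = 11709917963/803415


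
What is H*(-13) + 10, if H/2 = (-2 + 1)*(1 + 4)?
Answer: 140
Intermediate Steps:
H = -10 (H = 2*((-2 + 1)*(1 + 4)) = 2*(-1*5) = 2*(-5) = -10)
H*(-13) + 10 = -10*(-13) + 10 = 130 + 10 = 140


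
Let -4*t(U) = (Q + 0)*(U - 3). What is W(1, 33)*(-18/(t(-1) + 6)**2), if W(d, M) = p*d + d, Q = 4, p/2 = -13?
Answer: 9/2 ≈ 4.5000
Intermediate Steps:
p = -26 (p = 2*(-13) = -26)
t(U) = 3 - U (t(U) = -(4 + 0)*(U - 3)/4 = -(-3 + U) = -(-12 + 4*U)/4 = 3 - U)
W(d, M) = -25*d (W(d, M) = -26*d + d = -25*d)
W(1, 33)*(-18/(t(-1) + 6)**2) = (-25*1)*(-18/((3 - 1*(-1)) + 6)**2) = -(-450)/(((3 + 1) + 6)**2) = -(-450)/((4 + 6)**2) = -(-450)/(10**2) = -(-450)/100 = -25*(-9/50) = 9/2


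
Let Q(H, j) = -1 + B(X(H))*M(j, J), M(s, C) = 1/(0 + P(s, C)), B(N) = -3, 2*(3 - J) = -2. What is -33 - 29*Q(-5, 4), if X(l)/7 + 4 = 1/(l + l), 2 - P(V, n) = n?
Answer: -95/2 ≈ -47.500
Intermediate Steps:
J = 4 (J = 3 - ½*(-2) = 3 + 1 = 4)
P(V, n) = 2 - n
X(l) = -28 + 7/(2*l) (X(l) = -28 + 7/(l + l) = -28 + 7/((2*l)) = -28 + 7*(1/(2*l)) = -28 + 7/(2*l))
M(s, C) = 1/(2 - C) (M(s, C) = 1/(0 + (2 - C)) = 1/(2 - C))
Q(H, j) = ½ (Q(H, j) = -1 - (-3)/(-2 + 4) = -1 - (-3)/2 = -1 - 3*(-½) = -1 + 3/2 = ½)
-33 - 29*Q(-5, 4) = -33 - 29*½ = -33 - 29/2 = -95/2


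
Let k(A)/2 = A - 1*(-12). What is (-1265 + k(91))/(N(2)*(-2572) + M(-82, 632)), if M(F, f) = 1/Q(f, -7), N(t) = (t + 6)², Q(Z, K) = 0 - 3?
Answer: 3177/493825 ≈ 0.0064334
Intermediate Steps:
k(A) = 24 + 2*A (k(A) = 2*(A - 1*(-12)) = 2*(A + 12) = 2*(12 + A) = 24 + 2*A)
Q(Z, K) = -3
N(t) = (6 + t)²
M(F, f) = -⅓ (M(F, f) = 1/(-3) = -⅓)
(-1265 + k(91))/(N(2)*(-2572) + M(-82, 632)) = (-1265 + (24 + 2*91))/((6 + 2)²*(-2572) - ⅓) = (-1265 + (24 + 182))/(8²*(-2572) - ⅓) = (-1265 + 206)/(64*(-2572) - ⅓) = -1059/(-164608 - ⅓) = -1059/(-493825/3) = -1059*(-3/493825) = 3177/493825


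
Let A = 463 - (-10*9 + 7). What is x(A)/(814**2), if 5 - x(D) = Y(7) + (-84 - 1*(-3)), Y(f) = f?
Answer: 79/662596 ≈ 0.00011923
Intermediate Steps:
A = 546 (A = 463 - (-90 + 7) = 463 - 1*(-83) = 463 + 83 = 546)
x(D) = 79 (x(D) = 5 - (7 + (-84 - 1*(-3))) = 5 - (7 + (-84 + 3)) = 5 - (7 - 81) = 5 - 1*(-74) = 5 + 74 = 79)
x(A)/(814**2) = 79/(814**2) = 79/662596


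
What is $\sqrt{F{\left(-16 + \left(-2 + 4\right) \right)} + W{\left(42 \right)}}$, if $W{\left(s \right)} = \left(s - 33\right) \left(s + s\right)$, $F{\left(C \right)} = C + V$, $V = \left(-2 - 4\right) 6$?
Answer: $\sqrt{706} \approx 26.571$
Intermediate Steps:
$V = -36$ ($V = \left(-6\right) 6 = -36$)
$F{\left(C \right)} = -36 + C$ ($F{\left(C \right)} = C - 36 = -36 + C$)
$W{\left(s \right)} = 2 s \left(-33 + s\right)$ ($W{\left(s \right)} = \left(s - 33\right) 2 s = \left(-33 + s\right) 2 s = 2 s \left(-33 + s\right)$)
$\sqrt{F{\left(-16 + \left(-2 + 4\right) \right)} + W{\left(42 \right)}} = \sqrt{\left(-36 + \left(-16 + \left(-2 + 4\right)\right)\right) + 2 \cdot 42 \left(-33 + 42\right)} = \sqrt{\left(-36 + \left(-16 + 2\right)\right) + 2 \cdot 42 \cdot 9} = \sqrt{\left(-36 - 14\right) + 756} = \sqrt{-50 + 756} = \sqrt{706}$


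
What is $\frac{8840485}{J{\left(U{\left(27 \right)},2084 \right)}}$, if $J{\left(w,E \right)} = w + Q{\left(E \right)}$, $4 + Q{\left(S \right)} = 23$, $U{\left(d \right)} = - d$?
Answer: $- \frac{8840485}{8} \approx -1.1051 \cdot 10^{6}$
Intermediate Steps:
$Q{\left(S \right)} = 19$ ($Q{\left(S \right)} = -4 + 23 = 19$)
$J{\left(w,E \right)} = 19 + w$ ($J{\left(w,E \right)} = w + 19 = 19 + w$)
$\frac{8840485}{J{\left(U{\left(27 \right)},2084 \right)}} = \frac{8840485}{19 - 27} = \frac{8840485}{-8} = 8840485 \left(- \frac{1}{8}\right) = - \frac{8840485}{8}$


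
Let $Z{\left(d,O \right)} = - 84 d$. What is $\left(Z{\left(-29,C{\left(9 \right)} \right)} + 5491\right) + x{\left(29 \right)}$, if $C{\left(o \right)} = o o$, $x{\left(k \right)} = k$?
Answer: $7956$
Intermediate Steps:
$C{\left(o \right)} = o^{2}$
$\left(Z{\left(-29,C{\left(9 \right)} \right)} + 5491\right) + x{\left(29 \right)} = \left(\left(-84\right) \left(-29\right) + 5491\right) + 29 = \left(2436 + 5491\right) + 29 = 7927 + 29 = 7956$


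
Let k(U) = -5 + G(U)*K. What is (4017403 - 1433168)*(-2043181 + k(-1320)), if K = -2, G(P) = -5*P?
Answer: -5314184674710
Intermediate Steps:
k(U) = -5 + 10*U (k(U) = -5 - 5*U*(-2) = -5 + 10*U)
(4017403 - 1433168)*(-2043181 + k(-1320)) = (4017403 - 1433168)*(-2043181 + (-5 + 10*(-1320))) = 2584235*(-2043181 + (-5 - 13200)) = 2584235*(-2043181 - 13205) = 2584235*(-2056386) = -5314184674710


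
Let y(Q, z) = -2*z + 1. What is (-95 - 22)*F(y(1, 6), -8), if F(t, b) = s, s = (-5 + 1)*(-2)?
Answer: -936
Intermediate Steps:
y(Q, z) = 1 - 2*z
s = 8 (s = -4*(-2) = 8)
F(t, b) = 8
(-95 - 22)*F(y(1, 6), -8) = (-95 - 22)*8 = -117*8 = -936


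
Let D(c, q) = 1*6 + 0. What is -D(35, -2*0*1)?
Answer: -6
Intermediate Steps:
D(c, q) = 6 (D(c, q) = 6 + 0 = 6)
-D(35, -2*0*1) = -1*6 = -6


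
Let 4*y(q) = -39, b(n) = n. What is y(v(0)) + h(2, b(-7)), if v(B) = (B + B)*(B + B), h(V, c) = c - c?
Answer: -39/4 ≈ -9.7500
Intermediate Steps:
h(V, c) = 0
v(B) = 4*B² (v(B) = (2*B)*(2*B) = 4*B²)
y(q) = -39/4 (y(q) = (¼)*(-39) = -39/4)
y(v(0)) + h(2, b(-7)) = -39/4 + 0 = -39/4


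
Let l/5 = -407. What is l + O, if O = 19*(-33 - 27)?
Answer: -3175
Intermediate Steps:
l = -2035 (l = 5*(-407) = -2035)
O = -1140 (O = 19*(-60) = -1140)
l + O = -2035 - 1140 = -3175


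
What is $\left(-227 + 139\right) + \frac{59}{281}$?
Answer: $- \frac{24669}{281} \approx -87.79$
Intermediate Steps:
$\left(-227 + 139\right) + \frac{59}{281} = -88 + 59 \cdot \frac{1}{281} = -88 + \frac{59}{281} = - \frac{24669}{281}$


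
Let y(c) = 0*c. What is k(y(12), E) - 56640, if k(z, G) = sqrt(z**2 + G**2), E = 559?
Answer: -56081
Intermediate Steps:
y(c) = 0
k(z, G) = sqrt(G**2 + z**2)
k(y(12), E) - 56640 = sqrt(559**2 + 0**2) - 56640 = sqrt(312481 + 0) - 56640 = sqrt(312481) - 56640 = 559 - 56640 = -56081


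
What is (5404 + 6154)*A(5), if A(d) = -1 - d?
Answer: -69348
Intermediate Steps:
(5404 + 6154)*A(5) = (5404 + 6154)*(-1 - 1*5) = 11558*(-1 - 5) = 11558*(-6) = -69348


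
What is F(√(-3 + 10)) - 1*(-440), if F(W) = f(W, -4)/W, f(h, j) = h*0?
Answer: 440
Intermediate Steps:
f(h, j) = 0
F(W) = 0 (F(W) = 0/W = 0)
F(√(-3 + 10)) - 1*(-440) = 0 - 1*(-440) = 0 + 440 = 440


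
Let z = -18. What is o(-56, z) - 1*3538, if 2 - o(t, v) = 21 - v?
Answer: -3575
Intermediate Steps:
o(t, v) = -19 + v (o(t, v) = 2 - (21 - v) = 2 + (-21 + v) = -19 + v)
o(-56, z) - 1*3538 = (-19 - 18) - 1*3538 = -37 - 3538 = -3575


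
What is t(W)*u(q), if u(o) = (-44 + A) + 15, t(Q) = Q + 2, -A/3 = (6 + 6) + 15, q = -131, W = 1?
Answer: -330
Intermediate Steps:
A = -81 (A = -3*((6 + 6) + 15) = -3*(12 + 15) = -3*27 = -81)
t(Q) = 2 + Q
u(o) = -110 (u(o) = (-44 - 81) + 15 = -125 + 15 = -110)
t(W)*u(q) = (2 + 1)*(-110) = 3*(-110) = -330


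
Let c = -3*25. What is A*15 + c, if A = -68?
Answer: -1095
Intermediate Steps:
c = -75
A*15 + c = -68*15 - 75 = -1020 - 75 = -1095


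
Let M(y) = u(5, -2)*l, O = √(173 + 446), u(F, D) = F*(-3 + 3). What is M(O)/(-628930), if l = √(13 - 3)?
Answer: 0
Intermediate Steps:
u(F, D) = 0 (u(F, D) = F*0 = 0)
l = √10 ≈ 3.1623
O = √619 ≈ 24.880
M(y) = 0 (M(y) = 0*√10 = 0)
M(O)/(-628930) = 0/(-628930) = 0*(-1/628930) = 0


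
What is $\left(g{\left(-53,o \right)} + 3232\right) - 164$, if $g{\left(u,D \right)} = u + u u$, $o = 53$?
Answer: $5824$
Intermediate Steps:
$g{\left(u,D \right)} = u + u^{2}$
$\left(g{\left(-53,o \right)} + 3232\right) - 164 = \left(- 53 \left(1 - 53\right) + 3232\right) - 164 = \left(\left(-53\right) \left(-52\right) + 3232\right) - 164 = \left(2756 + 3232\right) - 164 = 5988 - 164 = 5824$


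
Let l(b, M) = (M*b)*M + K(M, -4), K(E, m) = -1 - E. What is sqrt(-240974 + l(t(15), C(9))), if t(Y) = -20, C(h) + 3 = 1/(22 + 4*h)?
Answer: 9*I*sqrt(10015166)/58 ≈ 491.07*I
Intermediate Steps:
C(h) = -3 + 1/(22 + 4*h)
l(b, M) = -1 - M + b*M**2 (l(b, M) = (M*b)*M + (-1 - M) = b*M**2 + (-1 - M) = -1 - M + b*M**2)
sqrt(-240974 + l(t(15), C(9))) = sqrt(-240974 + (-1 - (-65 - 12*9)/(2*(11 + 2*9)) - 20*(-65 - 12*9)**2/(4*(11 + 2*9)**2))) = sqrt(-240974 + (-1 - (-65 - 108)/(2*(11 + 18)) - 20*(-65 - 108)**2/(4*(11 + 18)**2))) = sqrt(-240974 + (-1 - (-173)/(2*29) - 20*((1/2)*(-173)/29)**2)) = sqrt(-240974 + (-1 - (-173)/(2*29) - 20*((1/2)*(1/29)*(-173))**2)) = sqrt(-240974 + (-1 - 1*(-173/58) - 20*(-173/58)**2)) = sqrt(-240974 + (-1 + 173/58 - 20*29929/3364)) = sqrt(-240974 + (-1 + 173/58 - 149645/841)) = sqrt(-240974 - 295955/1682) = sqrt(-405614223/1682) = 9*I*sqrt(10015166)/58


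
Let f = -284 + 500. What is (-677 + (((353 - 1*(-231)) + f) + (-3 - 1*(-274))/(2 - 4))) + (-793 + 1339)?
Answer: 1067/2 ≈ 533.50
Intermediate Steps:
f = 216
(-677 + (((353 - 1*(-231)) + f) + (-3 - 1*(-274))/(2 - 4))) + (-793 + 1339) = (-677 + (((353 - 1*(-231)) + 216) + (-3 - 1*(-274))/(2 - 4))) + (-793 + 1339) = (-677 + (((353 + 231) + 216) + (-3 + 274)/(-2))) + 546 = (-677 + ((584 + 216) + 271*(-½))) + 546 = (-677 + (800 - 271/2)) + 546 = (-677 + 1329/2) + 546 = -25/2 + 546 = 1067/2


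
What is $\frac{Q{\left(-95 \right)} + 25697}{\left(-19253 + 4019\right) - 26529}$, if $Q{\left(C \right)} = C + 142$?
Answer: $- \frac{25744}{41763} \approx -0.61643$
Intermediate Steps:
$Q{\left(C \right)} = 142 + C$
$\frac{Q{\left(-95 \right)} + 25697}{\left(-19253 + 4019\right) - 26529} = \frac{\left(142 - 95\right) + 25697}{\left(-19253 + 4019\right) - 26529} = \frac{47 + 25697}{-15234 - 26529} = \frac{25744}{-41763} = 25744 \left(- \frac{1}{41763}\right) = - \frac{25744}{41763}$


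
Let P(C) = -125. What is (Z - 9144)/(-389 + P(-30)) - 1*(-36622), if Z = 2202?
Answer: 9415325/257 ≈ 36636.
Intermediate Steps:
(Z - 9144)/(-389 + P(-30)) - 1*(-36622) = (2202 - 9144)/(-389 - 125) - 1*(-36622) = -6942/(-514) + 36622 = -6942*(-1/514) + 36622 = 3471/257 + 36622 = 9415325/257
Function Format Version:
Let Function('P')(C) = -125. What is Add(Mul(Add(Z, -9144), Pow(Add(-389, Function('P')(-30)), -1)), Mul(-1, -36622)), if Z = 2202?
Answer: Rational(9415325, 257) ≈ 36636.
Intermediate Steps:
Add(Mul(Add(Z, -9144), Pow(Add(-389, Function('P')(-30)), -1)), Mul(-1, -36622)) = Add(Mul(Add(2202, -9144), Pow(Add(-389, -125), -1)), Mul(-1, -36622)) = Add(Mul(-6942, Pow(-514, -1)), 36622) = Add(Mul(-6942, Rational(-1, 514)), 36622) = Add(Rational(3471, 257), 36622) = Rational(9415325, 257)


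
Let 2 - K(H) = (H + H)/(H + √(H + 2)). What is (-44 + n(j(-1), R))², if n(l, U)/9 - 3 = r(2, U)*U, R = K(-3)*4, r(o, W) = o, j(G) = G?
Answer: -46487/25 + 5616*I/25 ≈ -1859.5 + 224.64*I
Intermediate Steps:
K(H) = 2 - 2*H/(H + √(2 + H)) (K(H) = 2 - (H + H)/(H + √(H + 2)) = 2 - 2*H/(H + √(2 + H)))
R = 4*I*(-3 - I)/5 (R = (2*√(2 - 3)/(-3 + √(2 - 3)))*4 = (2*√(-1)/(-3 + √(-1)))*4 = (2*I/(-3 + I))*4 = (2*I*((-3 - I)/10))*4 = (I*(-3 - I)/5)*4 = 4*I*(-3 - I)/5 ≈ 0.8 - 2.4*I)
n(l, U) = 27 + 18*U (n(l, U) = 27 + 9*(2*U) = 27 + 18*U)
(-44 + n(j(-1), R))² = (-44 + (27 + 18*(⅘ - 12*I/5)))² = (-44 + (27 + (72/5 - 216*I/5)))² = (-44 + (207/5 - 216*I/5))² = (-13/5 - 216*I/5)²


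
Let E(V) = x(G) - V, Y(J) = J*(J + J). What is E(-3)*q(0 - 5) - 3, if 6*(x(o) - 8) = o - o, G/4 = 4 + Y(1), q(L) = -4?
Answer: -47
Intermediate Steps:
Y(J) = 2*J² (Y(J) = J*(2*J) = 2*J²)
G = 24 (G = 4*(4 + 2*1²) = 4*(4 + 2*1) = 4*(4 + 2) = 4*6 = 24)
x(o) = 8 (x(o) = 8 + (o - o)/6 = 8 + (⅙)*0 = 8 + 0 = 8)
E(V) = 8 - V
E(-3)*q(0 - 5) - 3 = (8 - 1*(-3))*(-4) - 3 = (8 + 3)*(-4) - 3 = 11*(-4) - 3 = -44 - 3 = -47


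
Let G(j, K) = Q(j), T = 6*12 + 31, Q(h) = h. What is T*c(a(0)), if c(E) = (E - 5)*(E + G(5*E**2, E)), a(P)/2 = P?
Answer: 0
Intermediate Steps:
T = 103 (T = 72 + 31 = 103)
a(P) = 2*P
G(j, K) = j
c(E) = (-5 + E)*(E + 5*E**2) (c(E) = (E - 5)*(E + 5*E**2) = (-5 + E)*(E + 5*E**2))
T*c(a(0)) = 103*((2*0)*(-5 - 48*0 + 5*(2*0)**2)) = 103*(0*(-5 - 24*0 + 5*0**2)) = 103*(0*(-5 + 0 + 5*0)) = 103*(0*(-5 + 0 + 0)) = 103*(0*(-5)) = 103*0 = 0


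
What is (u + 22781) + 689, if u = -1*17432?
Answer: 6038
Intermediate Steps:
u = -17432
(u + 22781) + 689 = (-17432 + 22781) + 689 = 5349 + 689 = 6038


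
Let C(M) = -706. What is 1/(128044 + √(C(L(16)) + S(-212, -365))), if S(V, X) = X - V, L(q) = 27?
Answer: 128044/16395266795 - I*√859/16395266795 ≈ 7.8098e-6 - 1.7876e-9*I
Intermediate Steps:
1/(128044 + √(C(L(16)) + S(-212, -365))) = 1/(128044 + √(-706 + (-365 - 1*(-212)))) = 1/(128044 + √(-706 + (-365 + 212))) = 1/(128044 + √(-706 - 153)) = 1/(128044 + √(-859)) = 1/(128044 + I*√859)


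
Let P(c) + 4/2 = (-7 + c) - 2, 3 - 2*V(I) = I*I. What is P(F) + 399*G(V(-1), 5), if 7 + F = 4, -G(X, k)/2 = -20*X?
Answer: 15946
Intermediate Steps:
V(I) = 3/2 - I**2/2 (V(I) = 3/2 - I*I/2 = 3/2 - I**2/2)
G(X, k) = 40*X (G(X, k) = -(-40)*X = 40*X)
F = -3 (F = -7 + 4 = -3)
P(c) = -11 + c (P(c) = -2 + ((-7 + c) - 2) = -2 + (-9 + c) = -11 + c)
P(F) + 399*G(V(-1), 5) = (-11 - 3) + 399*(40*(3/2 - 1/2*(-1)**2)) = -14 + 399*(40*(3/2 - 1/2*1)) = -14 + 399*(40*(3/2 - 1/2)) = -14 + 399*(40*1) = -14 + 399*40 = -14 + 15960 = 15946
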